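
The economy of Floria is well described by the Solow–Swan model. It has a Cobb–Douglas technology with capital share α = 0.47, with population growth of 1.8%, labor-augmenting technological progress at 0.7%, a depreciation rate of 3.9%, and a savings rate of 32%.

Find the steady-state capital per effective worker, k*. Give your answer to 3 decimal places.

k* = 20.836

In steady state, investment equals break-even investment: s·k^α = (n + g + δ)·k.
Rearranging, k^(1−α) = s / (n + g + δ).
k^0.53 = 0.32 / (0.018 + 0.007 + 0.039) = 0.32 / 0.064 = 5.0000
k* = 5.0000^(1/0.53) ≈ 20.8359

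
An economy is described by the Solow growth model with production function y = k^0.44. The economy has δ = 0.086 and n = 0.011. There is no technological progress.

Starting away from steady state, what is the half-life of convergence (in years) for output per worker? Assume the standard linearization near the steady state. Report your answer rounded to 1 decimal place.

t_½ ≈ 12.8 years

Near the steady state the convergence rate is λ = (1 − α)(n + δ).
λ = (1 − 0.44) × 0.097 = 0.56 × 0.097 = 0.05432
Half-life = ln 2 / λ = 0.6931 / 0.05432 ≈ 12.76 years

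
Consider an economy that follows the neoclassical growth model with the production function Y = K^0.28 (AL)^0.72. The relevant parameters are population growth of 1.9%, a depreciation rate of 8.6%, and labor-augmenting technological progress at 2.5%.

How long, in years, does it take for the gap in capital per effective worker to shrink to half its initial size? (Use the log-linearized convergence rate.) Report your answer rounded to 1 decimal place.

Near the steady state the convergence rate is λ = (1 − α)(n + g + δ).
λ = (1 − 0.28) × 0.130 = 0.72 × 0.130 = 0.0936
Half-life = ln 2 / λ = 0.6931 / 0.0936 ≈ 7.40 years

about 7.4 years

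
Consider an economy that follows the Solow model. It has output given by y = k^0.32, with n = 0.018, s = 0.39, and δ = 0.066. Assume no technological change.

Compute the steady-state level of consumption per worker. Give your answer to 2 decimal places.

c* ≈ 1.26

Steady state requires s·f(k) = (n + δ)·k, i.e. s·k^α = (n + δ)·k.
Dividing both sides by k: k^(1−α) = s / (n + δ).
k^0.68 = 0.39 / (0.018 + 0.066) = 0.39 / 0.084 = 4.6429
k* = 4.6429^(1/0.68) ≈ 9.5625
y* = (k*)^α = 9.5625^0.32 ≈ 2.0596
c* = (1 − s)·y* = (1 − 0.39) × 2.0596 ≈ 1.2564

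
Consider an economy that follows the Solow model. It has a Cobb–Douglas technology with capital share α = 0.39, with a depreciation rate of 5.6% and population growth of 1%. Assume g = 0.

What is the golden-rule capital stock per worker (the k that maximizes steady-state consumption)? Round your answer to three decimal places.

k_gold ≈ 18.399

The golden rule sets f'(k) = n + δ, i.e. α·k^(α−1) = n + δ.
So k^(1−α) = α / (n + δ) = 0.39 / 0.066 = 5.9091.
k_gold = 5.9091^(1/0.61) ≈ 18.3988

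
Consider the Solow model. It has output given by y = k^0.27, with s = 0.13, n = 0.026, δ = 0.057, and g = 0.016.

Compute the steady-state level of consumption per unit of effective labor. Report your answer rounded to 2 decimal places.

c* = 0.96

At the steady state, Δk = 0, so s·k^α = (n + g + δ)·k.
Dividing both sides by k: k^(1−α) = s / (n + g + δ).
k^0.73 = 0.13 / (0.026 + 0.016 + 0.057) = 0.13 / 0.099 = 1.3131
k* = 1.3131^(1/0.73) ≈ 1.4523
y* = (k*)^α = 1.4523^0.27 ≈ 1.1060
c* = (1 − s)·y* = (1 − 0.13) × 1.1060 ≈ 0.9622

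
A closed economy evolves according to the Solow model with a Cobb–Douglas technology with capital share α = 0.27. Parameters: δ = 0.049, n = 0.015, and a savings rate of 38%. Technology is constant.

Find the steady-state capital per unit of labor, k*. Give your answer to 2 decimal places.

k* ≈ 11.47

In steady state, investment equals break-even investment: s·k^α = (n + δ)·k.
Dividing both sides by k: k^(1−α) = s / (n + δ).
k^0.73 = 0.38 / (0.015 + 0.049) = 0.38 / 0.064 = 5.9375
k* = 5.9375^(1/0.73) ≈ 11.4744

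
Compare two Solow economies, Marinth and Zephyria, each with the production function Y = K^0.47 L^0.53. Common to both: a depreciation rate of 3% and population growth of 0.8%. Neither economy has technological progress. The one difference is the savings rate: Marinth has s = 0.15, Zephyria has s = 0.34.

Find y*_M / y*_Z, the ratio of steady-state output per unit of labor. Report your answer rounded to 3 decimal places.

Steady-state y* = [s/(n + δ)]^(α/(1−α)), so the ratio is [ (s_M/(n + δ)_M) / (s_Z/(n + δ)_Z) ]^0.8868.
s_M/(n + δ)_M = 0.15/0.038 = 3.9474; s_Z/(n + δ)_Z = 0.34/0.038 = 8.9474.
Ratio = (3.9474/8.9474)^0.8868 = 0.4412^0.8868 ≈ 0.4840

y*_M / y*_Z ≈ 0.484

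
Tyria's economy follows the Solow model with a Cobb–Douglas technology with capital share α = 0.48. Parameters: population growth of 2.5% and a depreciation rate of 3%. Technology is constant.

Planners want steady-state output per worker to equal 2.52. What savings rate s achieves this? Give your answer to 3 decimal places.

s ≈ 0.150

In steady state, investment equals break-even investment: s·k^α = (n + δ)·k.
Since y* = [s/(n + δ)]^(α/(1−α)), we have s/(n + δ) = (y*)^((1−α)/α) = 2.52^1.0833 = 2.7217.
Therefore s = 2.7217 × (n + δ) = 2.7217 × 0.055 = 0.1497.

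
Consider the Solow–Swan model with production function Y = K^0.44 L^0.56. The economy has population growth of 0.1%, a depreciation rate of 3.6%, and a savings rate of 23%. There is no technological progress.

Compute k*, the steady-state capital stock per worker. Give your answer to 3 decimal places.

At the steady state, Δk = 0, so s·k^α = (n + δ)·k.
Dividing both sides by k: k^(1−α) = s / (n + δ).
k^0.56 = 0.23 / (0.001 + 0.036) = 0.23 / 0.037 = 6.2162
k* = 6.2162^(1/0.56) ≈ 26.1221

k* ≈ 26.122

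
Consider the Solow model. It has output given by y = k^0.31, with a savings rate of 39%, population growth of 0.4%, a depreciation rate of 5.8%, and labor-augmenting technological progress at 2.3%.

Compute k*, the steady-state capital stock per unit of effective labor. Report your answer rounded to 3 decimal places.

At the steady state, Δk = 0, so s·k^α = (n + g + δ)·k.
Dividing both sides by k: k^(1−α) = s / (n + g + δ).
k^0.69 = 0.39 / (0.004 + 0.023 + 0.058) = 0.39 / 0.085 = 4.5882
k* = 4.5882^(1/0.69) ≈ 9.0971

k* = 9.097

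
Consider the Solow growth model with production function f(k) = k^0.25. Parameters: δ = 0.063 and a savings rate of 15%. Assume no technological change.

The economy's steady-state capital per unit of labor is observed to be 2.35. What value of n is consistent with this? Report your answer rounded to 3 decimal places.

Steady state requires s·f(k) = (n + δ)·k, i.e. s·k^α = (n + δ)·k.
So s / (n + δ) = (k*)^(1−α) = 2.35^0.75 = 1.8980.
Therefore n + δ = s / 1.8980 = 0.15 / 1.8980 = 0.0790, so n = 0.0790 − 0.063 = 0.0160.

n ≈ 0.016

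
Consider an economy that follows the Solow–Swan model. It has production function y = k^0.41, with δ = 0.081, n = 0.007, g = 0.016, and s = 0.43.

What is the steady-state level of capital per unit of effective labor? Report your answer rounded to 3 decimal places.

In steady state, investment equals break-even investment: s·k^α = (n + g + δ)·k.
Dividing both sides by k: k^(1−α) = s / (n + g + δ).
k^0.59 = 0.43 / (0.007 + 0.016 + 0.081) = 0.43 / 0.104 = 4.1346
k* = 4.1346^(1/0.59) ≈ 11.0867

k* ≈ 11.087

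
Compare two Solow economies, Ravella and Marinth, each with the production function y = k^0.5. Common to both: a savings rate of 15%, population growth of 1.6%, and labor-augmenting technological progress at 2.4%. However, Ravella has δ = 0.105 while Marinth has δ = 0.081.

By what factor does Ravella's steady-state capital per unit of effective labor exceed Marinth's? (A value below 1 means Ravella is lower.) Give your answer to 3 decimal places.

k*_R / k*_M ≈ 0.696

Steady-state k* = [s/(n + g + δ)]^(1/(1−α)), so the ratio is [ (s_R/(n + g + δ)_R) / (s_M/(n + g + δ)_M) ]^2.
s_R/(n + g + δ)_R = 0.15/0.145 = 1.0345; s_M/(n + g + δ)_M = 0.15/0.121 = 1.2397.
Ratio = (1.0345/1.2397)^2 = 0.8345^2 ≈ 0.6964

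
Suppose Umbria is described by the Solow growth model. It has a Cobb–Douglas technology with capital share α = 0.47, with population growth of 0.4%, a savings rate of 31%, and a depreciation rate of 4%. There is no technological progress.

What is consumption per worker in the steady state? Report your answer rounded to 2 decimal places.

c* = 3.90

In steady state, investment equals break-even investment: s·k^α = (n + δ)·k.
Rearranging, k^(1−α) = s / (n + δ).
k^0.53 = 0.31 / (0.004 + 0.040) = 0.31 / 0.044 = 7.0455
k* = 7.0455^(1/0.53) ≈ 39.7955
y* = (k*)^α = 39.7955^0.47 ≈ 5.6484
c* = (1 − s)·y* = (1 − 0.31) × 5.6484 ≈ 3.8974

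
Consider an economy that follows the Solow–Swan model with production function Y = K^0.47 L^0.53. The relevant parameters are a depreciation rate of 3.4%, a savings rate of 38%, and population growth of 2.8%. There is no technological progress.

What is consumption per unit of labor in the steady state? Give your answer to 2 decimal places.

In steady state, investment equals break-even investment: s·k^α = (n + δ)·k.
Dividing both sides by k: k^(1−α) = s / (n + δ).
k^0.53 = 0.38 / (0.028 + 0.034) = 0.38 / 0.062 = 6.1290
k* = 6.1290^(1/0.53) ≈ 30.5943
y* = (k*)^α = 30.5943^0.47 ≈ 4.9917
c* = (1 − s)·y* = (1 − 0.38) × 4.9917 ≈ 3.0949

c* = 3.09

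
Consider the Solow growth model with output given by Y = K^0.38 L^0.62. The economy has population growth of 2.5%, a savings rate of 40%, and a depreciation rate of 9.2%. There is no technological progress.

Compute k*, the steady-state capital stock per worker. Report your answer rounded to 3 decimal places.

k* ≈ 7.263

At the steady state, Δk = 0, so s·k^α = (n + δ)·k.
Dividing both sides by k: k^(1−α) = s / (n + δ).
k^0.62 = 0.40 / (0.025 + 0.092) = 0.40 / 0.117 = 3.4188
k* = 3.4188^(1/0.62) ≈ 7.2625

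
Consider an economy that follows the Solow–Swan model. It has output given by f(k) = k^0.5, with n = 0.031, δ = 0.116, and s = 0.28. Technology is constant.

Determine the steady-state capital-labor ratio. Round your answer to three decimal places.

At the steady state, Δk = 0, so s·k^α = (n + δ)·k.
Rearranging, k^(1−α) = s / (n + δ).
k^0.5 = 0.28 / (0.031 + 0.116) = 0.28 / 0.147 = 1.9048
k* = 1.9048^(1/0.5) ≈ 3.6283

k* = 3.628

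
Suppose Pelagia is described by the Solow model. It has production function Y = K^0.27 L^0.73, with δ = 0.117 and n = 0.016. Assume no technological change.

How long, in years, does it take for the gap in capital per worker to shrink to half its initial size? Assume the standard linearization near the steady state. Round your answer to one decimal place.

Near the steady state the convergence rate is λ = (1 − α)(n + δ).
λ = (1 − 0.27) × 0.133 = 0.73 × 0.133 = 0.09709
Half-life = ln 2 / λ = 0.6931 / 0.09709 ≈ 7.14 years

half-life ≈ 7.1 years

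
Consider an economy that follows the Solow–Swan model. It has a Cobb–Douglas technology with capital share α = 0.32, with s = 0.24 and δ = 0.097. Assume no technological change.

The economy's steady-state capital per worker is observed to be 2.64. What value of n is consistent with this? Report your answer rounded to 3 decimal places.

n ≈ 0.027

Steady state requires s·f(k) = (n + δ)·k, i.e. s·k^α = (n + δ)·k.
So s / (n + δ) = (k*)^(1−α) = 2.64^0.68 = 1.9350.
Therefore n + δ = s / 1.9350 = 0.24 / 1.9350 = 0.1240, so n = 0.1240 − 0.097 = 0.0270.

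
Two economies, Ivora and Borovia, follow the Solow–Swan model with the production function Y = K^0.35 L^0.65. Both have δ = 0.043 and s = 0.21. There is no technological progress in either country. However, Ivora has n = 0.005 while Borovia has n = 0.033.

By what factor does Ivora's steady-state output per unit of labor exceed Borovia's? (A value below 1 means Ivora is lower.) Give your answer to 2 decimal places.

Steady-state y* = [s/(n + δ)]^(α/(1−α)), so the ratio is [ (s_I/(n + δ)_I) / (s_B/(n + δ)_B) ]^0.5385.
s_I/(n + δ)_I = 0.21/0.048 = 4.3750; s_B/(n + δ)_B = 0.21/0.076 = 2.7632.
Ratio = (4.3750/2.7632)^0.5385 = 1.5833^0.5385 ≈ 1.2808

ratio ≈ 1.28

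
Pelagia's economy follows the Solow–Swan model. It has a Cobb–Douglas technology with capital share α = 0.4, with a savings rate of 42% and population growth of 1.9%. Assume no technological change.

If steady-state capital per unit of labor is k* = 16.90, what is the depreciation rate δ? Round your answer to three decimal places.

δ ≈ 0.058

In steady state, investment equals break-even investment: s·k^α = (n + δ)·k.
So s / (n + δ) = (k*)^(1−α) = 16.90^0.6 = 5.4542.
Therefore n + δ = s / 5.4542 = 0.42 / 5.4542 = 0.0770, so δ = 0.0770 − 0.019 = 0.0580.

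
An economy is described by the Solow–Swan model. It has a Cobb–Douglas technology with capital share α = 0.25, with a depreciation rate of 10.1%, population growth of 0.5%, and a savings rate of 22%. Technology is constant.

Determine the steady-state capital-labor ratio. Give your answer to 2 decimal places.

Steady state requires s·f(k) = (n + δ)·k, i.e. s·k^α = (n + δ)·k.
Rearranging, k^(1−α) = s / (n + δ).
k^0.75 = 0.22 / (0.005 + 0.101) = 0.22 / 0.106 = 2.0755
k* = 2.0755^(1/0.75) ≈ 2.6475

k* ≈ 2.65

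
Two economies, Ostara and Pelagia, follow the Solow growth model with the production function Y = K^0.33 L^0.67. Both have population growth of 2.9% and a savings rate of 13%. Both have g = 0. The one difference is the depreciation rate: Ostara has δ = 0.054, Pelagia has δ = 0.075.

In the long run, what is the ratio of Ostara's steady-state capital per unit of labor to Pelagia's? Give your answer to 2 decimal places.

Steady-state k* = [s/(n + δ)]^(1/(1−α)), so the ratio is [ (s_O/(n + δ)_O) / (s_P/(n + δ)_P) ]^1.4925.
s_O/(n + δ)_O = 0.13/0.083 = 1.5663; s_P/(n + δ)_P = 0.13/0.104 = 1.2500.
Ratio = (1.5663/1.2500)^1.4925 = 1.2530^1.4925 ≈ 1.4002

ratio ≈ 1.40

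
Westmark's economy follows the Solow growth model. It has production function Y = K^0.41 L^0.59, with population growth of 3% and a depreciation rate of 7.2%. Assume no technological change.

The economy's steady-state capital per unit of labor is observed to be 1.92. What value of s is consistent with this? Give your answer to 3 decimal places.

s ≈ 0.150

Steady state requires s·f(k) = (n + δ)·k, i.e. s·k^α = (n + δ)·k.
So s / (n + δ) = (k*)^(1−α) = 1.92^0.59 = 1.4694.
Therefore s = 1.4694 × (n + δ) = 1.4694 × 0.102 = 0.1499.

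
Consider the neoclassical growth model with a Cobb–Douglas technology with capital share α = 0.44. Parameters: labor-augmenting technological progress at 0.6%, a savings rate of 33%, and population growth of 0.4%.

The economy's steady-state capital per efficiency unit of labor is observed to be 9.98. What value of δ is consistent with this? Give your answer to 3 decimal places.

δ ≈ 0.081

Steady state requires s·f(k) = (n + g + δ)·k, i.e. s·k^α = (n + g + δ)·k.
So s / (n + g + δ) = (k*)^(1−α) = 9.98^0.56 = 3.6267.
Therefore n + g + δ = s / 3.6267 = 0.33 / 3.6267 = 0.0910, so δ = 0.0910 − 0.010 = 0.0810.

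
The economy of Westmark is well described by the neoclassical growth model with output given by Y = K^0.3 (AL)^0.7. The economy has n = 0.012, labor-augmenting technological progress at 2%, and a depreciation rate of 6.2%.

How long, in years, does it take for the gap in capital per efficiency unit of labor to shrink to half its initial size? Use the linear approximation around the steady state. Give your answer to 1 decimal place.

half-life ≈ 10.5 years

Near the steady state the convergence rate is λ = (1 − α)(n + g + δ).
λ = (1 − 0.3) × 0.094 = 0.7 × 0.094 = 0.0658
Half-life = ln 2 / λ = 0.6931 / 0.0658 ≈ 10.53 years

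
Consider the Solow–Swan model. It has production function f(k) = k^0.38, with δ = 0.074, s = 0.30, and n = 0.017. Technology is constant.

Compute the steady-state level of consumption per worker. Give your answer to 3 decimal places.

Steady state requires s·f(k) = (n + δ)·k, i.e. s·k^α = (n + δ)·k.
Dividing both sides by k: k^(1−α) = s / (n + δ).
k^0.62 = 0.30 / (0.017 + 0.074) = 0.30 / 0.091 = 3.2967
k* = 3.2967^(1/0.62) ≈ 6.8488
y* = (k*)^α = 6.8488^0.38 ≈ 2.0775
c* = (1 − s)·y* = (1 − 0.30) × 2.0775 ≈ 1.4543

c* ≈ 1.454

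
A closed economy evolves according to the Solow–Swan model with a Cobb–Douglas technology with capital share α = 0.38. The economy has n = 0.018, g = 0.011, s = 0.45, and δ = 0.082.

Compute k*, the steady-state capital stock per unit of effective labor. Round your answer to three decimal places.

k* ≈ 9.560

At the steady state, Δk = 0, so s·k^α = (n + g + δ)·k.
Rearranging, k^(1−α) = s / (n + g + δ).
k^0.62 = 0.45 / (0.018 + 0.011 + 0.082) = 0.45 / 0.111 = 4.0541
k* = 4.0541^(1/0.62) ≈ 9.5604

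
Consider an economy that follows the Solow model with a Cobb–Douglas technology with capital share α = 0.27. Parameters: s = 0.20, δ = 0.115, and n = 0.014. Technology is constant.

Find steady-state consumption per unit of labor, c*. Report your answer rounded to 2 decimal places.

In steady state, investment equals break-even investment: s·k^α = (n + δ)·k.
Rearranging, k^(1−α) = s / (n + δ).
k^0.73 = 0.20 / (0.014 + 0.115) = 0.20 / 0.129 = 1.5504
k* = 1.5504^(1/0.73) ≈ 1.8234
y* = (k*)^α = 1.8234^0.27 ≈ 1.1761
c* = (1 − s)·y* = (1 − 0.20) × 1.1761 ≈ 0.9409

c* ≈ 0.94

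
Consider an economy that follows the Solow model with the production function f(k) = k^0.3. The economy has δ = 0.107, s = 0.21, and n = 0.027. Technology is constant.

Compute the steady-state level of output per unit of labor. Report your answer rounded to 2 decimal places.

At the steady state, Δk = 0, so s·k^α = (n + δ)·k.
Dividing both sides by k: k^(1−α) = s / (n + δ).
k^0.7 = 0.21 / (0.027 + 0.107) = 0.21 / 0.134 = 1.5672
k* = 1.5672^(1/0.7) ≈ 1.9000
y* = (k*)^α = 1.9000^0.3 ≈ 1.2123

y* ≈ 1.21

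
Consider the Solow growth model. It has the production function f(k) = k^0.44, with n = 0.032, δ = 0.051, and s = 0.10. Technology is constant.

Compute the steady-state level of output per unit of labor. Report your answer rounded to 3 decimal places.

y* = 1.158

Steady state requires s·f(k) = (n + δ)·k, i.e. s·k^α = (n + δ)·k.
Dividing both sides by k: k^(1−α) = s / (n + δ).
k^0.56 = 0.10 / (0.032 + 0.051) = 0.10 / 0.083 = 1.2048
k* = 1.2048^(1/0.56) ≈ 1.3947
y* = (k*)^α = 1.3947^0.44 ≈ 1.1576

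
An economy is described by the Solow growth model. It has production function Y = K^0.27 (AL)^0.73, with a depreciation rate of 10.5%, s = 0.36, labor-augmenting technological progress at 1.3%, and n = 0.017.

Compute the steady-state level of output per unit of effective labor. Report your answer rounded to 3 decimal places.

y* ≈ 1.437

Steady state requires s·f(k) = (n + g + δ)·k, i.e. s·k^α = (n + g + δ)·k.
Rearranging, k^(1−α) = s / (n + g + δ).
k^0.73 = 0.36 / (0.017 + 0.013 + 0.105) = 0.36 / 0.135 = 2.6667
k* = 2.6667^(1/0.73) ≈ 3.8329
y* = (k*)^α = 3.8329^0.27 ≈ 1.4373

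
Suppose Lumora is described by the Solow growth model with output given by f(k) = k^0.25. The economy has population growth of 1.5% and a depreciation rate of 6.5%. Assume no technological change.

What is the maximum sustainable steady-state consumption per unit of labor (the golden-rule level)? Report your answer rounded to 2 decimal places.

At the golden rule, f'(k) = n + δ, so α·k^(α−1) = n + δ and k_gold = (α/(n + δ))^(1/(1−α)).
k_gold = (0.25/0.080)^(1/0.75) = 3.1250^1.3333 ≈ 4.5686
c_gold = f(k_gold) − (n + δ)·k_gold = 1.4620 − 0.080×4.5686 ≈ 1.0965

c_gold ≈ 1.10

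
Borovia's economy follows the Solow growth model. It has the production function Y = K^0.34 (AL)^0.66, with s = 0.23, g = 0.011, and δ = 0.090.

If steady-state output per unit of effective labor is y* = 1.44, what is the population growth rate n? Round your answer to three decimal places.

n ≈ 0.012

In steady state, investment equals break-even investment: s·k^α = (n + g + δ)·k.
Since y* = [s/(n + g + δ)]^(α/(1−α)), we have s/(n + g + δ) = (y*)^((1−α)/α) = 1.44^1.9412 = 2.0296.
Therefore n + g + δ = s / 2.0296 = 0.23 / 2.0296 = 0.1133, so n = 0.1133 − 0.101 = 0.0123.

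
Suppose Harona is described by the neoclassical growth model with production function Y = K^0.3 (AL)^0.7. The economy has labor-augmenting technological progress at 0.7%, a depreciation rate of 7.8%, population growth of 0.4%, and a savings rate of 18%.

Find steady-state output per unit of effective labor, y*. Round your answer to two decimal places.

Steady state requires s·f(k) = (n + g + δ)·k, i.e. s·k^α = (n + g + δ)·k.
Dividing both sides by k: k^(1−α) = s / (n + g + δ).
k^0.7 = 0.18 / (0.004 + 0.007 + 0.078) = 0.18 / 0.089 = 2.0225
k* = 2.0225^(1/0.7) ≈ 2.7352
y* = (k*)^α = 2.7352^0.3 ≈ 1.3524

y* = 1.35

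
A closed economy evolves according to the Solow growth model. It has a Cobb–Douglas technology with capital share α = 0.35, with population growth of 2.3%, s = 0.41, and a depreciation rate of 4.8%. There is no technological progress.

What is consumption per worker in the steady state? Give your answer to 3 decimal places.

In steady state, investment equals break-even investment: s·k^α = (n + δ)·k.
Rearranging, k^(1−α) = s / (n + δ).
k^0.65 = 0.41 / (0.023 + 0.048) = 0.41 / 0.071 = 5.7746
k* = 5.7746^(1/0.65) ≈ 14.8447
y* = (k*)^α = 14.8447^0.35 ≈ 2.5707
c* = (1 − s)·y* = (1 − 0.41) × 2.5707 ≈ 1.5167

c* ≈ 1.517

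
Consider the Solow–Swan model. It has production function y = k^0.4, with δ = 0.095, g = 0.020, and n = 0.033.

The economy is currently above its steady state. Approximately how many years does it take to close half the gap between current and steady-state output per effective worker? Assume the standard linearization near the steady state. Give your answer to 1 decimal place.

Near the steady state the convergence rate is λ = (1 − α)(n + g + δ).
λ = (1 − 0.4) × 0.148 = 0.6 × 0.148 = 0.0888
Half-life = ln 2 / λ = 0.6931 / 0.0888 ≈ 7.81 years

t_½ ≈ 7.8 years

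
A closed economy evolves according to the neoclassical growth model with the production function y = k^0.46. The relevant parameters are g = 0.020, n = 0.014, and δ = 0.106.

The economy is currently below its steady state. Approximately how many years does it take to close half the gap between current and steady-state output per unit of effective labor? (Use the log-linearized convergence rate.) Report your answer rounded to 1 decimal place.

half-life ≈ 9.2 years

Near the steady state the convergence rate is λ = (1 − α)(n + g + δ).
λ = (1 − 0.46) × 0.140 = 0.54 × 0.140 = 0.0756
Half-life = ln 2 / λ = 0.6931 / 0.0756 ≈ 9.17 years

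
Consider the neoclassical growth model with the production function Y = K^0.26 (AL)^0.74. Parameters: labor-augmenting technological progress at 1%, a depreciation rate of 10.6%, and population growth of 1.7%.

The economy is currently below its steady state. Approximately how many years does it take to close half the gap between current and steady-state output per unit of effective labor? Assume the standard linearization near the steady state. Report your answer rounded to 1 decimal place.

about 7.0 years

Near the steady state the convergence rate is λ = (1 − α)(n + g + δ).
λ = (1 − 0.26) × 0.133 = 0.74 × 0.133 = 0.09842
Half-life = ln 2 / λ = 0.6931 / 0.09842 ≈ 7.04 years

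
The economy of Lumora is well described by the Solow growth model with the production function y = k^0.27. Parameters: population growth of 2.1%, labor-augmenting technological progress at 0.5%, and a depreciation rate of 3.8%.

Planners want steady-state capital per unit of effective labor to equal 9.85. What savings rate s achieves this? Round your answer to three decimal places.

At the steady state, Δk = 0, so s·k^α = (n + g + δ)·k.
So s / (n + g + δ) = (k*)^(1−α) = 9.85^0.73 = 5.3114.
Therefore s = 5.3114 × (n + g + δ) = 5.3114 × 0.064 = 0.3399.

s ≈ 0.340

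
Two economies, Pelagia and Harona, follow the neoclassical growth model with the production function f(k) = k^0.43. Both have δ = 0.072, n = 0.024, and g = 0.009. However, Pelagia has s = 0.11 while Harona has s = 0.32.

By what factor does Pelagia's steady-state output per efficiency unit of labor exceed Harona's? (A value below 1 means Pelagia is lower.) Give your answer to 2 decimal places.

Steady-state y* = [s/(n + g + δ)]^(α/(1−α)), so the ratio is [ (s_P/(n + g + δ)_P) / (s_H/(n + g + δ)_H) ]^0.7544.
s_P/(n + g + δ)_P = 0.11/0.105 = 1.0476; s_H/(n + g + δ)_H = 0.32/0.105 = 3.0476.
Ratio = (1.0476/3.0476)^0.7544 = 0.3437^0.7544 ≈ 0.4468

ratio ≈ 0.45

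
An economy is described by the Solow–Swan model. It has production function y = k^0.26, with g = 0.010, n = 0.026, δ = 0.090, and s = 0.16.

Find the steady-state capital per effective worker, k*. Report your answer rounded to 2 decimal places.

Steady state requires s·f(k) = (n + g + δ)·k, i.e. s·k^α = (n + g + δ)·k.
Rearranging, k^(1−α) = s / (n + g + δ).
k^0.74 = 0.16 / (0.026 + 0.010 + 0.090) = 0.16 / 0.126 = 1.2698
k* = 1.2698^(1/0.74) ≈ 1.3810

k* = 1.38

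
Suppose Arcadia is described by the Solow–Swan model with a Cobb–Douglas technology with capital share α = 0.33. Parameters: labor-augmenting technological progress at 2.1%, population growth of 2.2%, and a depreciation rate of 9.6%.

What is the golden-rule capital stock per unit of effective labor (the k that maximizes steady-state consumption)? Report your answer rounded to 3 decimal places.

The golden rule sets f'(k) = n + g + δ, i.e. α·k^(α−1) = n + g + δ.
So k^(1−α) = α / (n + g + δ) = 0.33 / 0.139 = 2.3741.
k_gold = 2.3741^(1/0.67) ≈ 3.6345

k_gold ≈ 3.635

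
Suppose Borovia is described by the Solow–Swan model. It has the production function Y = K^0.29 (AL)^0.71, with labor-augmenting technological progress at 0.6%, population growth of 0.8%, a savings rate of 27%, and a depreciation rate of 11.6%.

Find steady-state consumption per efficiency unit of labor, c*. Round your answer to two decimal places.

c* = 0.98

At the steady state, Δk = 0, so s·k^α = (n + g + δ)·k.
Rearranging, k^(1−α) = s / (n + g + δ).
k^0.71 = 0.27 / (0.008 + 0.006 + 0.116) = 0.27 / 0.130 = 2.0769
k* = 2.0769^(1/0.71) ≈ 2.7994
y* = (k*)^α = 2.7994^0.29 ≈ 1.3479
c* = (1 − s)·y* = (1 − 0.27) × 1.3479 ≈ 0.9840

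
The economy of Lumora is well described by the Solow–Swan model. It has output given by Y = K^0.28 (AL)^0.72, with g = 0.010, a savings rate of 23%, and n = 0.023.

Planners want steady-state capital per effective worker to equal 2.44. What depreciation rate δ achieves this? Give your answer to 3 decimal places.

In steady state, investment equals break-even investment: s·k^α = (n + g + δ)·k.
So s / (n + g + δ) = (k*)^(1−α) = 2.44^0.72 = 1.9007.
Therefore n + g + δ = s / 1.9007 = 0.23 / 1.9007 = 0.1210, so δ = 0.1210 − 0.033 = 0.0880.

δ ≈ 0.088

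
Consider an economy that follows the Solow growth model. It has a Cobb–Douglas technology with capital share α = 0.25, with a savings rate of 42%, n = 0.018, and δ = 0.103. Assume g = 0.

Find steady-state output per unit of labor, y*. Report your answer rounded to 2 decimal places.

y* ≈ 1.51

In steady state, investment equals break-even investment: s·k^α = (n + δ)·k.
Dividing both sides by k: k^(1−α) = s / (n + δ).
k^0.75 = 0.42 / (0.018 + 0.103) = 0.42 / 0.121 = 3.4711
k* = 3.4711^(1/0.75) ≈ 5.2556
y* = (k*)^α = 5.2556^0.25 ≈ 1.5141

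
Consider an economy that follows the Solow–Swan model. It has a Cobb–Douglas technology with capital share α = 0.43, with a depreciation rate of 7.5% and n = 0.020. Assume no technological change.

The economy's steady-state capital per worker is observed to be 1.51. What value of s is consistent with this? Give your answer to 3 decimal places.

At the steady state, Δk = 0, so s·k^α = (n + δ)·k.
So s / (n + δ) = (k*)^(1−α) = 1.51^0.57 = 1.2648.
Therefore s = 1.2648 × (n + δ) = 1.2648 × 0.095 = 0.1202.

s ≈ 0.120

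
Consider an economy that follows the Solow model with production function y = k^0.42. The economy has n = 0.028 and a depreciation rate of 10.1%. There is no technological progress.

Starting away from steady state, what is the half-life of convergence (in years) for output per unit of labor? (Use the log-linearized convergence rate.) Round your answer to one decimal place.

Near the steady state the convergence rate is λ = (1 − α)(n + δ).
λ = (1 − 0.42) × 0.129 = 0.58 × 0.129 = 0.07482
Half-life = ln 2 / λ = 0.6931 / 0.07482 ≈ 9.26 years

about 9.3 years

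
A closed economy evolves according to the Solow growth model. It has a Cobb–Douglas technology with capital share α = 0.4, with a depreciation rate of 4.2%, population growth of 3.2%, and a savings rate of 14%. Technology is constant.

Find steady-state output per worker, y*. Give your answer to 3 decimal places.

y* ≈ 1.530

At the steady state, Δk = 0, so s·k^α = (n + δ)·k.
Rearranging, k^(1−α) = s / (n + δ).
k^0.6 = 0.14 / (0.032 + 0.042) = 0.14 / 0.074 = 1.8919
k* = 1.8919^(1/0.6) ≈ 2.8940
y* = (k*)^α = 2.8940^0.4 ≈ 1.5297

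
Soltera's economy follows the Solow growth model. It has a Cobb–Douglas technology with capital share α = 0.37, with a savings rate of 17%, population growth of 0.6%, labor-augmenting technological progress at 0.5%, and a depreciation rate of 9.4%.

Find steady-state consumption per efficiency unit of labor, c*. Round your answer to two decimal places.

Steady state requires s·f(k) = (n + g + δ)·k, i.e. s·k^α = (n + g + δ)·k.
Rearranging, k^(1−α) = s / (n + g + δ).
k^0.63 = 0.17 / (0.006 + 0.005 + 0.094) = 0.17 / 0.105 = 1.6190
k* = 1.6190^(1/0.63) ≈ 2.1485
y* = (k*)^α = 2.1485^0.37 ≈ 1.3271
c* = (1 − s)·y* = (1 − 0.17) × 1.3271 ≈ 1.1015

c* = 1.10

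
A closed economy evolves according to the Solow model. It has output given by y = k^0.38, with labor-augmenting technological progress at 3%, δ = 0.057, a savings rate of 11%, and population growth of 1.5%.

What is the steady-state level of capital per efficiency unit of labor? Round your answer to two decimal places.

k* = 1.13

At the steady state, Δk = 0, so s·k^α = (n + g + δ)·k.
Rearranging, k^(1−α) = s / (n + g + δ).
k^0.62 = 0.11 / (0.015 + 0.030 + 0.057) = 0.11 / 0.102 = 1.0784
k* = 1.0784^(1/0.62) ≈ 1.1295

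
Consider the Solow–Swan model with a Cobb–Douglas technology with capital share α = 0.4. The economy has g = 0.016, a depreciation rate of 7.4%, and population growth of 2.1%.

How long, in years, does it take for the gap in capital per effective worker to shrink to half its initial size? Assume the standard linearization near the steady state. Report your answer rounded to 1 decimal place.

about 10.4 years

Near the steady state the convergence rate is λ = (1 − α)(n + g + δ).
λ = (1 − 0.4) × 0.111 = 0.6 × 0.111 = 0.0666
Half-life = ln 2 / λ = 0.6931 / 0.0666 ≈ 10.41 years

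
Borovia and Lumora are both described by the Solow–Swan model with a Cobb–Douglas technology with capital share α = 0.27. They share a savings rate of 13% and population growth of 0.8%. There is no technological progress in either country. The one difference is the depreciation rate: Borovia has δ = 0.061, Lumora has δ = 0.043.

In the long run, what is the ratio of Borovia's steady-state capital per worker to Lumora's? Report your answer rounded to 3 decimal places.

Steady-state k* = [s/(n + δ)]^(1/(1−α)), so the ratio is [ (s_B/(n + δ)_B) / (s_L/(n + δ)_L) ]^1.3699.
s_B/(n + δ)_B = 0.13/0.069 = 1.8841; s_L/(n + δ)_L = 0.13/0.051 = 2.5490.
Ratio = (1.8841/2.5490)^1.3699 = 0.7392^1.3699 ≈ 0.6610

k*_B / k*_L ≈ 0.661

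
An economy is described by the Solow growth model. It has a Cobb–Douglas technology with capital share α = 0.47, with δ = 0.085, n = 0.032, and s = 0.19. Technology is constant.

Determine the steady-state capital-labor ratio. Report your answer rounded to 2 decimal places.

k* ≈ 2.50

In steady state, investment equals break-even investment: s·k^α = (n + δ)·k.
Dividing both sides by k: k^(1−α) = s / (n + δ).
k^0.53 = 0.19 / (0.032 + 0.085) = 0.19 / 0.117 = 1.6239
k* = 1.6239^(1/0.53) ≈ 2.4962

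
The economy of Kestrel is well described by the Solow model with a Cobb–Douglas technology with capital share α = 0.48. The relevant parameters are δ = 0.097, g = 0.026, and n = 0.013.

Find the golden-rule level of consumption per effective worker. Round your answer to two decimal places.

At the golden rule, f'(k) = n + g + δ, so α·k^(α−1) = n + g + δ and k_gold = (α/(n + g + δ))^(1/(1−α)).
k_gold = (0.48/0.136)^(1/0.52) = 3.5294^1.9231 ≈ 11.3053
c_gold = f(k_gold) − (n + g + δ)·k_gold = 3.2031 − 0.136×11.3053 ≈ 1.6656

c_gold ≈ 1.67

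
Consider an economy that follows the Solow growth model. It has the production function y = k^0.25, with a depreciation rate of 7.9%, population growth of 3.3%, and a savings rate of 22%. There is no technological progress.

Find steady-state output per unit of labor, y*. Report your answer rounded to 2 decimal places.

At the steady state, Δk = 0, so s·k^α = (n + δ)·k.
Dividing both sides by k: k^(1−α) = s / (n + δ).
k^0.75 = 0.22 / (0.033 + 0.079) = 0.22 / 0.112 = 1.9643
k* = 1.9643^(1/0.75) ≈ 2.4600
y* = (k*)^α = 2.4600^0.25 ≈ 1.2524

y* = 1.25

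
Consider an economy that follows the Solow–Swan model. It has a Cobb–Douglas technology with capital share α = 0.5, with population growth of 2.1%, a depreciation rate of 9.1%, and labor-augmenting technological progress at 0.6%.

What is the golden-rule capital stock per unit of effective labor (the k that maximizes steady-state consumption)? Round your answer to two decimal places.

The golden rule sets f'(k) = n + g + δ, i.e. α·k^(α−1) = n + g + δ.
So k^(1−α) = α / (n + g + δ) = 0.5 / 0.118 = 4.2373.
k_gold = 4.2373^(1/0.5) ≈ 17.9547

k_gold ≈ 17.95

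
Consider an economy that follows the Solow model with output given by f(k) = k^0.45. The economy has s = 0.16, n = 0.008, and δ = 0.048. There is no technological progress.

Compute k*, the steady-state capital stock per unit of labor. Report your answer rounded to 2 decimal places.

k* ≈ 6.74

At the steady state, Δk = 0, so s·k^α = (n + δ)·k.
Rearranging, k^(1−α) = s / (n + δ).
k^0.55 = 0.16 / (0.008 + 0.048) = 0.16 / 0.056 = 2.8571
k* = 2.8571^(1/0.55) ≈ 6.7446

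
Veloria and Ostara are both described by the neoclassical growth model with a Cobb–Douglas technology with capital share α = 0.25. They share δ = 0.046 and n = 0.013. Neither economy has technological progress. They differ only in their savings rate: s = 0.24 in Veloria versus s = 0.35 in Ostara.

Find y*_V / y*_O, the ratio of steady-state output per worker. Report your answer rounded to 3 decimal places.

Steady-state y* = [s/(n + δ)]^(α/(1−α)), so the ratio is [ (s_V/(n + δ)_V) / (s_O/(n + δ)_O) ]^0.3333.
s_V/(n + δ)_V = 0.24/0.059 = 4.0678; s_O/(n + δ)_O = 0.35/0.059 = 5.9322.
Ratio = (4.0678/5.9322)^0.3333 = 0.6857^0.3333 ≈ 0.8818

ratio ≈ 0.882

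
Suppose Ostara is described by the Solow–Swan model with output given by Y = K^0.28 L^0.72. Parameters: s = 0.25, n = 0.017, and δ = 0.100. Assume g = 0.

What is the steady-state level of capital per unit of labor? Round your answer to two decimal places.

At the steady state, Δk = 0, so s·k^α = (n + δ)·k.
Dividing both sides by k: k^(1−α) = s / (n + δ).
k^0.72 = 0.25 / (0.017 + 0.100) = 0.25 / 0.117 = 2.1368
k* = 2.1368^(1/0.72) ≈ 2.8708

k* ≈ 2.87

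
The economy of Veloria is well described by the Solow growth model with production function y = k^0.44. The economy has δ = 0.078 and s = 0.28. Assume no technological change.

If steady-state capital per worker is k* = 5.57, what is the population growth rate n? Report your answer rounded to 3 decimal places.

In steady state, investment equals break-even investment: s·k^α = (n + δ)·k.
So s / (n + δ) = (k*)^(1−α) = 5.57^0.56 = 2.6162.
Therefore n + δ = s / 2.6162 = 0.28 / 2.6162 = 0.1070, so n = 0.1070 − 0.078 = 0.0290.

n ≈ 0.029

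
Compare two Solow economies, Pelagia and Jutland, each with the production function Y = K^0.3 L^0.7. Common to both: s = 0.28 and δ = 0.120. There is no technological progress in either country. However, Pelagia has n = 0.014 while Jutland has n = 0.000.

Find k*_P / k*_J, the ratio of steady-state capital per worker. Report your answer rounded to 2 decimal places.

ratio ≈ 0.85

Steady-state k* = [s/(n + δ)]^(1/(1−α)), so the ratio is [ (s_P/(n + δ)_P) / (s_J/(n + δ)_J) ]^1.4286.
s_P/(n + δ)_P = 0.28/0.134 = 2.0896; s_J/(n + δ)_J = 0.28/0.120 = 2.3333.
Ratio = (2.0896/2.3333)^1.4286 = 0.8956^1.4286 ≈ 0.8543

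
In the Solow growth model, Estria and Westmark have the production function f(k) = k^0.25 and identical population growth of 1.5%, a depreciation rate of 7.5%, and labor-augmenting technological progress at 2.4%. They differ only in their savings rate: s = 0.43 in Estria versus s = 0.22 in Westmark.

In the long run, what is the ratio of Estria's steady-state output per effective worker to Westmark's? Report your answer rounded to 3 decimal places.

Steady-state y* = [s/(n + g + δ)]^(α/(1−α)), so the ratio is [ (s_E/(n + g + δ)_E) / (s_W/(n + g + δ)_W) ]^0.3333.
s_E/(n + g + δ)_E = 0.43/0.114 = 3.7719; s_W/(n + g + δ)_W = 0.22/0.114 = 1.9298.
Ratio = (3.7719/1.9298)^0.3333 = 1.9546^0.3333 ≈ 1.2503

y*_E / y*_W ≈ 1.250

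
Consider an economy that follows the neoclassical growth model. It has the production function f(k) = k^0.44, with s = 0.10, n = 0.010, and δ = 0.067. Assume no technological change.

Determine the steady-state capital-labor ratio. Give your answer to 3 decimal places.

k* = 1.595

In steady state, investment equals break-even investment: s·k^α = (n + δ)·k.
Rearranging, k^(1−α) = s / (n + δ).
k^0.56 = 0.10 / (0.010 + 0.067) = 0.10 / 0.077 = 1.2987
k* = 1.2987^(1/0.56) ≈ 1.5948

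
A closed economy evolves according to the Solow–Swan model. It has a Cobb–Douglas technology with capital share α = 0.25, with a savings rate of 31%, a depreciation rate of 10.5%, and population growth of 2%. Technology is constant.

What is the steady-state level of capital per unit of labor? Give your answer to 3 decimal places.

k* ≈ 3.357

Steady state requires s·f(k) = (n + δ)·k, i.e. s·k^α = (n + δ)·k.
Dividing both sides by k: k^(1−α) = s / (n + δ).
k^0.75 = 0.31 / (0.020 + 0.105) = 0.31 / 0.125 = 2.4800
k* = 2.4800^(1/0.75) ≈ 3.3569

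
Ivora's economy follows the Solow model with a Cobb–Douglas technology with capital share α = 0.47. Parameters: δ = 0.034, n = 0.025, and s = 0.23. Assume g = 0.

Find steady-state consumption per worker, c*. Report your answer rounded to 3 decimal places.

c* ≈ 2.573

Steady state requires s·f(k) = (n + δ)·k, i.e. s·k^α = (n + δ)·k.
Dividing both sides by k: k^(1−α) = s / (n + δ).
k^0.53 = 0.23 / (0.025 + 0.034) = 0.23 / 0.059 = 3.8983
k* = 3.8983^(1/0.53) ≈ 13.0274
y* = (k*)^α = 13.0274^0.47 ≈ 3.3418
c* = (1 − s)·y* = (1 − 0.23) × 3.3418 ≈ 2.5732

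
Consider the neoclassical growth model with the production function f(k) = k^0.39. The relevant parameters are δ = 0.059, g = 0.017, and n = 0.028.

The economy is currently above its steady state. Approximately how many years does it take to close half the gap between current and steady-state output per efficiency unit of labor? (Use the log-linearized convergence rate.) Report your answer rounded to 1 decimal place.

Near the steady state the convergence rate is λ = (1 − α)(n + g + δ).
λ = (1 − 0.39) × 0.104 = 0.61 × 0.104 = 0.06344
Half-life = ln 2 / λ = 0.6931 / 0.06344 ≈ 10.93 years

half-life ≈ 10.9 years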